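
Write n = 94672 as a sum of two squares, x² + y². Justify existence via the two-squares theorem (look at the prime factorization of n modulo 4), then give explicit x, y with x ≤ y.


Step 1: Factor n = 94672 = 2^4 · 61 · 97.
Step 2: Check the mod-4 condition on each prime factor: 2 = 2 (special); 61 ≡ 1 (mod 4), exponent 1; 97 ≡ 1 (mod 4), exponent 1.
All primes ≡ 3 (mod 4) appear to even exponent (or don't appear), so by the two-squares theorem n IS expressible as a sum of two squares.
Step 3: Build a representation. Group n = k² · m with k = 4 and m = 61 · 97 = 5917 (a product of primes ≡ 1 (mod 4)); a representation of m scales to one of n via (k·x)² + (k·y)² = k²(x² + y²). Each prime p ≡ 1 (mod 4) is itself a sum of two squares; find a² by testing p − a² for a perfect square:
  61: 61 − 1² = 60, 61 − 2² = 57, 61 − 3² = 52, 61 − 4² = 45, 61 − 5² = 36 = 6² ⇒ 61 = 5² + 6².
  97: 97 − 1² = 96, 97 − 2² = 93, 97 − 3² = 88, 97 − 4² = 81 = 9² ⇒ 97 = 4² + 9².
  Combine using the Brahmagupta–Fibonacci identity (a² + b²)(c² + d²) = (ac − bd)² + (ad + bc)² = (ac + bd)² + (ad − bc)²:
  61 · 97 = 5917: from (5² + 6²)(4² + 9²), take (5·4 − 6·9, 5·9 + 6·4) = (20 − 54, 45 + 24) = (-34, 69); dropping signs (only squares matter) gives (34, 69); check 34² + 69² = 1156 + 4761 = 5917 ✓.
  Scale by k = 4: (4·34, 4·69) = (136, 276).
Step 4: Order so x ≤ y and verify: 136² + 276² = 18496 + 76176 = 94672 = n. ✓

n = 94672 = 136² + 276² (one valid representation with x ≤ y).


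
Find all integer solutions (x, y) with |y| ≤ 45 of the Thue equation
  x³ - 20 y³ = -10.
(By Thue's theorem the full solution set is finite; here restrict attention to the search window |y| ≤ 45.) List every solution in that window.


The equation is x³ - 20y³ = -10. For fixed y, x³ = 20·y³ − 10, so a solution requires the RHS to be a perfect cube.
Strategy: iterate y from -45 to 45, compute RHS = 20·y³ − 10, and check whether it is a (positive or negative) perfect cube.
Check small values of y:
  y = 0: RHS = -10 is not a perfect cube.
  y = 1: RHS = 10 is not a perfect cube.
  y = -1: RHS = -30 is not a perfect cube.
  y = 2: RHS = 150 is not a perfect cube.
  y = -2: RHS = -170 is not a perfect cube.
  y = 3: RHS = 530 is not a perfect cube.
  y = -3: RHS = -550 is not a perfect cube.
Continuing the search up to |y| = 45 finds no solutions either.
No (x, y) in the scanned range satisfies the equation.

No integer solutions with |y| ≤ 45.


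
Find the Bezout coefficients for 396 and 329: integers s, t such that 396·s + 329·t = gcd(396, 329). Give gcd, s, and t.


Euclidean algorithm on (396, 329) — divide until remainder is 0:
  396 = 1 · 329 + 67
  329 = 4 · 67 + 61
  67 = 1 · 61 + 6
  61 = 10 · 6 + 1
  6 = 6 · 1 + 0
gcd(396, 329) = 1.
Track Bezout coefficients alongside the remainders: start with r₀ = 396 = a·1 + b·0 (s = 1, t = 0) and r₁ = 329 = a·0 + b·1 (s = 0, t = 1); each new remainder r_{k+1} = r_{k-1} − q_k·r_k inherits s_{k+1} = s_{k-1} − q_k·s_k, t_{k+1} = t_{k-1} − q_k·t_k, so r_k = a·s_k + b·t_k at every step:
  q = 1: r = 67, s = 1 − 1·0 = 1, t = 0 − 1·1 = -1  (check: 396·1 + 329·(-1) = 67)
  q = 4: r = 61, s = 0 − 4·1 = -4, t = 1 − 4·(-1) = 5  (check: 396·(-4) + 329·5 = 61)
  q = 1: r = 6, s = 1 − 1·(-4) = 5, t = -1 − 1·5 = -6  (check: 396·5 + 329·(-6) = 6)
  q = 10: r = 1, s = -4 − 10·5 = -54, t = 5 − 10·(-6) = 65  (check: 396·(-54) + 329·65 = 1)
The row with r = 1 (the gcd) gives the Bezout coefficients s = -54, t = 65.
Result: 396 · (-54) + 329 · (65) = 1.

gcd(396, 329) = 1; s = -54, t = 65 (check: 396·(-54) + 329·65 = 1).


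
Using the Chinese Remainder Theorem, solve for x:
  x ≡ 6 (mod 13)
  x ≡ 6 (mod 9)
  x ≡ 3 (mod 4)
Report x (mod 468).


Moduli 13, 9, 4 are pairwise coprime; by CRT there is a unique solution modulo M = 13 · 9 · 4 = 468.
Solve pairwise, accumulating the modulus:
  Start with x ≡ 6 (mod 13).
  Combine with x ≡ 6 (mod 9): since gcd(13, 9) = 1, we get a unique residue mod 117.
    Write x = 6 + 13·t and substitute into x ≡ 6 (mod 9): 13·t ≡ 6 − 6 = 0 (mod 9).
    Reduce coefficients mod 9: 4·t ≡ 0 (mod 9).
    The inverse of 4 mod 9 is 7 (since 4·7 = 28 = 3·9 + 1), so t ≡ 7·0 = 0 ≡ 0 (mod 9).
    Then x = 6 + 13·0 = 6, valid modulo lcm(13, 9) = 117: x ≡ 6 (mod 117).
  Combine with x ≡ 3 (mod 4): since gcd(117, 4) = 1, we get a unique residue mod 468.
    Write x = 6 + 117·t and substitute into x ≡ 3 (mod 4): 117·t ≡ 3 − 6 = -3 (mod 4).
    Reduce coefficients mod 4: 1·t ≡ 1 (mod 4).
    So t ≡ 1 (mod 4).
    Then x = 6 + 117·1 = 123, valid modulo lcm(117, 4) = 468: x ≡ 123 (mod 468).
Verify: 123 mod 13 = 6 ✓, 123 mod 9 = 6 ✓, 123 mod 4 = 3 ✓.

x ≡ 123 (mod 468).


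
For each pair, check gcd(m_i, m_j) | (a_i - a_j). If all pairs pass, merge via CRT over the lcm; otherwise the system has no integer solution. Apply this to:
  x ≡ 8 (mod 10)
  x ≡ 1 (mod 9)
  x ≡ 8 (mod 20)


Moduli 10, 9, 20 are not pairwise coprime, so CRT works modulo lcm(m_i) when all pairwise compatibility conditions hold.
Pairwise compatibility: gcd(m_i, m_j) must divide a_i - a_j for every pair.
Merge one congruence at a time:
  Start: x ≡ 8 (mod 10).
  Combine with x ≡ 1 (mod 9): gcd(10, 9) = 1; 1 - 8 = -7, which IS divisible by 1, so compatible.
    Write x = 8 + 10·t and substitute into x ≡ 1 (mod 9): 10·t ≡ 1 − 8 = -7 (mod 9).
    Reduce coefficients mod 9: 1·t ≡ 2 (mod 9).
    So t ≡ 2 (mod 9).
    Then x = 8 + 10·2 = 28, valid modulo lcm(10, 9) = 90: x ≡ 28 (mod 90).
  Combine with x ≡ 8 (mod 20): gcd(90, 20) = 10; 8 - 28 = -20, which IS divisible by 10, so compatible.
    Write x = 28 + 90·t and substitute into x ≡ 8 (mod 20): 90·t ≡ 8 − 28 = -20 (mod 20).
    Divide the congruence (and modulus) by g = 10: 9·t ≡ -2 (mod 2).
    Reduce coefficients mod 2: 1·t ≡ 0 (mod 2).
    So t ≡ 0 (mod 2).
    Then x = 28 + 90·0 = 28, valid modulo lcm(90, 20) = 180: x ≡ 28 (mod 180).
Verify: 28 mod 10 = 8, 28 mod 9 = 1, 28 mod 20 = 8.

x ≡ 28 (mod 180).


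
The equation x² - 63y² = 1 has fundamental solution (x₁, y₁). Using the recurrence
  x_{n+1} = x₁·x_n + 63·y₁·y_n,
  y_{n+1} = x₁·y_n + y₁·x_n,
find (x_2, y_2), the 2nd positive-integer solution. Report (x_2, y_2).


Step 1: Find the fundamental solution (x₁, y₁) of x² - 63y² = 1.
  Expand √63 as a continued fraction. a₀ = ⌊√63⌋ = 7; iterate m_{k+1} = d_k·a_k − m_k, d_{k+1} = (63 − m_{k+1}²)/d_k, a_{k+1} = ⌊(a₀ + m_{k+1})/d_{k+1}⌋ (starting m₀ = 0, d₀ = 1), with convergents p_k = a_k·p_{k-1} + p_{k-2}, q_k = a_k·q_{k-1} + q_{k-2} (p₋₁ = 1, q₋₁ = 0):
  k = 0: a₀ = 7; p₀/q₀ = 7/1; p₀² − 63·q₀² = 49 − 63 = -14.
  k = 1: m = 7, d = 14, a = ⌊(7 + 7)/14⌋ = 1; p/q = (1·7 + 1)/(1·1 + 0) = 8/1; p² − 63·q² = 64 − 63 = 1.
  The first convergent with p² − 63·q² = 1 gives the fundamental solution (x₁, y₁) = (8, 1).
Step 2: Apply the recurrence (x_{n+1}, y_{n+1}) = (x₁x_n + 63y₁y_n, x₁y_n + y₁x_n) repeatedly.
  From (x_1, y_1) = (8, 1): x_2 = 8·8 + 63·1·1 = 127; y_2 = 8·1 + 1·8 = 16.
Step 3: Verify x_2² - 63·y_2² = 16129 - 16128 = 1 (should be 1). ✓

(x_1, y_1) = (8, 1); (x_2, y_2) = (127, 16).


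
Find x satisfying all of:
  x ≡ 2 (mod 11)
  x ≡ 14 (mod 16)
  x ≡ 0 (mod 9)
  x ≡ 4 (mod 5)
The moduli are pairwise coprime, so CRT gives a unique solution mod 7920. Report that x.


Product of moduli M = 11 · 16 · 9 · 5 = 7920.
Merge one congruence at a time:
  Start: x ≡ 2 (mod 11).
  Combine with x ≡ 14 (mod 16); new modulus lcm = 176.
    Write x = 2 + 11·t and substitute into x ≡ 14 (mod 16): 11·t ≡ 14 − 2 = 12 (mod 16).
    The inverse of 11 mod 16 is 3 (since 11·3 = 33 = 2·16 + 1), so t ≡ 3·12 = 36 ≡ 4 (mod 16).
    Then x = 2 + 11·4 = 46, valid modulo lcm(11, 16) = 176: x ≡ 46 (mod 176).
  Combine with x ≡ 0 (mod 9); new modulus lcm = 1584.
    Write x = 46 + 176·t and substitute into x ≡ 0 (mod 9): 176·t ≡ 0 − 46 = -46 (mod 9).
    Reduce coefficients mod 9: 5·t ≡ 8 (mod 9).
    The inverse of 5 mod 9 is 2 (since 5·2 = 10 = 1·9 + 1), so t ≡ 2·8 = 16 ≡ 7 (mod 9).
    Then x = 46 + 176·7 = 1278, valid modulo lcm(176, 9) = 1584: x ≡ 1278 (mod 1584).
  Combine with x ≡ 4 (mod 5); new modulus lcm = 7920.
    Write x = 1278 + 1584·t and substitute into x ≡ 4 (mod 5): 1584·t ≡ 4 − 1278 = -1274 (mod 5).
    Reduce coefficients mod 5: 4·t ≡ 1 (mod 5).
    The inverse of 4 mod 5 is 4 (since 4·4 = 16 = 3·5 + 1), so t ≡ 4·1 = 4 ≡ 4 (mod 5).
    Then x = 1278 + 1584·4 = 7614, valid modulo lcm(1584, 5) = 7920: x ≡ 7614 (mod 7920).
Verify against each original: 7614 mod 11 = 2, 7614 mod 16 = 14, 7614 mod 9 = 0, 7614 mod 5 = 4.

x ≡ 7614 (mod 7920).


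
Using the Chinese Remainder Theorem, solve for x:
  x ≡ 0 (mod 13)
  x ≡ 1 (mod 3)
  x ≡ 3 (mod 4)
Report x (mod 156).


Moduli 13, 3, 4 are pairwise coprime; by CRT there is a unique solution modulo M = 13 · 3 · 4 = 156.
Solve pairwise, accumulating the modulus:
  Start with x ≡ 0 (mod 13).
  Combine with x ≡ 1 (mod 3): since gcd(13, 3) = 1, we get a unique residue mod 39.
    Write x = 0 + 13·t and substitute into x ≡ 1 (mod 3): 13·t ≡ 1 − 0 = 1 (mod 3).
    Reduce coefficients mod 3: 1·t ≡ 1 (mod 3).
    So t ≡ 1 (mod 3).
    Then x = 0 + 13·1 = 13, valid modulo lcm(13, 3) = 39: x ≡ 13 (mod 39).
  Combine with x ≡ 3 (mod 4): since gcd(39, 4) = 1, we get a unique residue mod 156.
    Write x = 13 + 39·t and substitute into x ≡ 3 (mod 4): 39·t ≡ 3 − 13 = -10 (mod 4).
    Reduce coefficients mod 4: 3·t ≡ 2 (mod 4).
    The inverse of 3 mod 4 is 3 (since 3·3 = 9 = 2·4 + 1), so t ≡ 3·2 = 6 ≡ 2 (mod 4).
    Then x = 13 + 39·2 = 91, valid modulo lcm(39, 4) = 156: x ≡ 91 (mod 156).
Verify: 91 mod 13 = 0 ✓, 91 mod 3 = 1 ✓, 91 mod 4 = 3 ✓.

x ≡ 91 (mod 156).


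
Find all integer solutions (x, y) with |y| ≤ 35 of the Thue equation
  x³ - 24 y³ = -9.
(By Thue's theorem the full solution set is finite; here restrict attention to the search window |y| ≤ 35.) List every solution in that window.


The equation is x³ - 24y³ = -9. For fixed y, x³ = 24·y³ − 9, so a solution requires the RHS to be a perfect cube.
Strategy: iterate y from -35 to 35, compute RHS = 24·y³ − 9, and check whether it is a (positive or negative) perfect cube.
Check small values of y:
  y = 0: RHS = -9 is not a perfect cube.
  y = 1: RHS = 15 is not a perfect cube.
  y = -1: RHS = -33 is not a perfect cube.
  y = 2: RHS = 183 is not a perfect cube.
  y = -2: RHS = -201 is not a perfect cube.
  y = 3: RHS = 639 is not a perfect cube.
  y = -3: RHS = -657 is not a perfect cube.
Continuing the search up to |y| = 35 finds no solutions either.
No (x, y) in the scanned range satisfies the equation.

No integer solutions with |y| ≤ 35.


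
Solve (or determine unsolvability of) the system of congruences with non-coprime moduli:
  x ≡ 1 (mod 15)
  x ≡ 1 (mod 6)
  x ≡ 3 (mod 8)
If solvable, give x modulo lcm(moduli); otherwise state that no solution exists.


Moduli 15, 6, 8 are not pairwise coprime, so CRT works modulo lcm(m_i) when all pairwise compatibility conditions hold.
Pairwise compatibility: gcd(m_i, m_j) must divide a_i - a_j for every pair.
Merge one congruence at a time:
  Start: x ≡ 1 (mod 15).
  Combine with x ≡ 1 (mod 6): gcd(15, 6) = 3; 1 - 1 = 0, which IS divisible by 3, so compatible.
    Write x = 1 + 15·t and substitute into x ≡ 1 (mod 6): 15·t ≡ 1 − 1 = 0 (mod 6).
    Divide the congruence (and modulus) by g = 3: 5·t ≡ 0 (mod 2).
    Reduce coefficients mod 2: 1·t ≡ 0 (mod 2).
    So t ≡ 0 (mod 2).
    Then x = 1 + 15·0 = 1, valid modulo lcm(15, 6) = 30: x ≡ 1 (mod 30).
  Combine with x ≡ 3 (mod 8): gcd(30, 8) = 2; 3 - 1 = 2, which IS divisible by 2, so compatible.
    Write x = 1 + 30·t and substitute into x ≡ 3 (mod 8): 30·t ≡ 3 − 1 = 2 (mod 8).
    Divide the congruence (and modulus) by g = 2: 15·t ≡ 1 (mod 4).
    Reduce coefficients mod 4: 3·t ≡ 1 (mod 4).
    The inverse of 3 mod 4 is 3 (since 3·3 = 9 = 2·4 + 1), so t ≡ 3·1 = 3 ≡ 3 (mod 4).
    Then x = 1 + 30·3 = 91, valid modulo lcm(30, 8) = 120: x ≡ 91 (mod 120).
Verify: 91 mod 15 = 1, 91 mod 6 = 1, 91 mod 8 = 3.

x ≡ 91 (mod 120).


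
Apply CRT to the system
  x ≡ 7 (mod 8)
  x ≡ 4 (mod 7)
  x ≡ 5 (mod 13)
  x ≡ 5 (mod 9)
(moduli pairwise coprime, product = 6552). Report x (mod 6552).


Product of moduli M = 8 · 7 · 13 · 9 = 6552.
Merge one congruence at a time:
  Start: x ≡ 7 (mod 8).
  Combine with x ≡ 4 (mod 7); new modulus lcm = 56.
    Write x = 7 + 8·t and substitute into x ≡ 4 (mod 7): 8·t ≡ 4 − 7 = -3 (mod 7).
    Reduce coefficients mod 7: 1·t ≡ 4 (mod 7).
    So t ≡ 4 (mod 7).
    Then x = 7 + 8·4 = 39, valid modulo lcm(8, 7) = 56: x ≡ 39 (mod 56).
  Combine with x ≡ 5 (mod 13); new modulus lcm = 728.
    Write x = 39 + 56·t and substitute into x ≡ 5 (mod 13): 56·t ≡ 5 − 39 = -34 (mod 13).
    Reduce coefficients mod 13: 4·t ≡ 5 (mod 13).
    The inverse of 4 mod 13 is 10 (since 4·10 = 40 = 3·13 + 1), so t ≡ 10·5 = 50 ≡ 11 (mod 13).
    Then x = 39 + 56·11 = 655, valid modulo lcm(56, 13) = 728: x ≡ 655 (mod 728).
  Combine with x ≡ 5 (mod 9); new modulus lcm = 6552.
    Write x = 655 + 728·t and substitute into x ≡ 5 (mod 9): 728·t ≡ 5 − 655 = -650 (mod 9).
    Reduce coefficients mod 9: 8·t ≡ 7 (mod 9).
    The inverse of 8 mod 9 is 8 (since 8·8 = 64 = 7·9 + 1), so t ≡ 8·7 = 56 ≡ 2 (mod 9).
    Then x = 655 + 728·2 = 2111, valid modulo lcm(728, 9) = 6552: x ≡ 2111 (mod 6552).
Verify against each original: 2111 mod 8 = 7, 2111 mod 7 = 4, 2111 mod 13 = 5, 2111 mod 9 = 5.

x ≡ 2111 (mod 6552).


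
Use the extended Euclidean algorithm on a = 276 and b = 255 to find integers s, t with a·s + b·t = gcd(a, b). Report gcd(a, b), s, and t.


Euclidean algorithm on (276, 255) — divide until remainder is 0:
  276 = 1 · 255 + 21
  255 = 12 · 21 + 3
  21 = 7 · 3 + 0
gcd(276, 255) = 3.
Track Bezout coefficients alongside the remainders: start with r₀ = 276 = a·1 + b·0 (s = 1, t = 0) and r₁ = 255 = a·0 + b·1 (s = 0, t = 1); each new remainder r_{k+1} = r_{k-1} − q_k·r_k inherits s_{k+1} = s_{k-1} − q_k·s_k, t_{k+1} = t_{k-1} − q_k·t_k, so r_k = a·s_k + b·t_k at every step:
  q = 1: r = 21, s = 1 − 1·0 = 1, t = 0 − 1·1 = -1  (check: 276·1 + 255·(-1) = 21)
  q = 12: r = 3, s = 0 − 12·1 = -12, t = 1 − 12·(-1) = 13  (check: 276·(-12) + 255·13 = 3)
The row with r = 3 (the gcd) gives the Bezout coefficients s = -12, t = 13.
Result: 276 · (-12) + 255 · (13) = 3.

gcd(276, 255) = 3; s = -12, t = 13 (check: 276·(-12) + 255·13 = 3).


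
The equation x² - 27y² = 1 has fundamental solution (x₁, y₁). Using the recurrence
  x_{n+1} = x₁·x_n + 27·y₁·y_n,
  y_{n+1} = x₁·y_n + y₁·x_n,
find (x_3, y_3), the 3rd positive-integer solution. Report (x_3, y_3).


Step 1: Find the fundamental solution (x₁, y₁) of x² - 27y² = 1.
  Expand √27 as a continued fraction. a₀ = ⌊√27⌋ = 5; iterate m_{k+1} = d_k·a_k − m_k, d_{k+1} = (27 − m_{k+1}²)/d_k, a_{k+1} = ⌊(a₀ + m_{k+1})/d_{k+1}⌋ (starting m₀ = 0, d₀ = 1), with convergents p_k = a_k·p_{k-1} + p_{k-2}, q_k = a_k·q_{k-1} + q_{k-2} (p₋₁ = 1, q₋₁ = 0):
  k = 0: a₀ = 5; p₀/q₀ = 5/1; p₀² − 27·q₀² = 25 − 27 = -2.
  k = 1: m = 5, d = 2, a = ⌊(5 + 5)/2⌋ = 5; p/q = (5·5 + 1)/(5·1 + 0) = 26/5; p² − 27·q² = 676 − 675 = 1.
  The first convergent with p² − 27·q² = 1 gives the fundamental solution (x₁, y₁) = (26, 5).
Step 2: Apply the recurrence (x_{n+1}, y_{n+1}) = (x₁x_n + 27y₁y_n, x₁y_n + y₁x_n) repeatedly.
  From (x_1, y_1) = (26, 5): x_2 = 26·26 + 27·5·5 = 1351; y_2 = 26·5 + 5·26 = 260.
  From (x_2, y_2) = (1351, 260): x_3 = 26·1351 + 27·5·260 = 70226; y_3 = 26·260 + 5·1351 = 13515.
Step 3: Verify x_3² - 27·y_3² = 4931691076 - 4931691075 = 1 (should be 1). ✓

(x_1, y_1) = (26, 5); (x_3, y_3) = (70226, 13515).


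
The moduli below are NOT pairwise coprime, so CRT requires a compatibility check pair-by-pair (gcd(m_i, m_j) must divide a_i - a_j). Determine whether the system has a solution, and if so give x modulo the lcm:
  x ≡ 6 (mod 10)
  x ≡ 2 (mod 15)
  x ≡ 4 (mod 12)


Moduli 10, 15, 12 are not pairwise coprime, so CRT works modulo lcm(m_i) when all pairwise compatibility conditions hold.
Pairwise compatibility: gcd(m_i, m_j) must divide a_i - a_j for every pair.
Merge one congruence at a time:
  Start: x ≡ 6 (mod 10).
  Combine with x ≡ 2 (mod 15): gcd(10, 15) = 5, and 2 - 6 = -4 is NOT divisible by 5.
    ⇒ system is inconsistent (no integer solution).

No solution (the system is inconsistent).


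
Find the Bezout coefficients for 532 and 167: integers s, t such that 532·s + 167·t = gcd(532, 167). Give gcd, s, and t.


Euclidean algorithm on (532, 167) — divide until remainder is 0:
  532 = 3 · 167 + 31
  167 = 5 · 31 + 12
  31 = 2 · 12 + 7
  12 = 1 · 7 + 5
  7 = 1 · 5 + 2
  5 = 2 · 2 + 1
  2 = 2 · 1 + 0
gcd(532, 167) = 1.
Track Bezout coefficients alongside the remainders: start with r₀ = 532 = a·1 + b·0 (s = 1, t = 0) and r₁ = 167 = a·0 + b·1 (s = 0, t = 1); each new remainder r_{k+1} = r_{k-1} − q_k·r_k inherits s_{k+1} = s_{k-1} − q_k·s_k, t_{k+1} = t_{k-1} − q_k·t_k, so r_k = a·s_k + b·t_k at every step:
  q = 3: r = 31, s = 1 − 3·0 = 1, t = 0 − 3·1 = -3  (check: 532·1 + 167·(-3) = 31)
  q = 5: r = 12, s = 0 − 5·1 = -5, t = 1 − 5·(-3) = 16  (check: 532·(-5) + 167·16 = 12)
  q = 2: r = 7, s = 1 − 2·(-5) = 11, t = -3 − 2·16 = -35  (check: 532·11 + 167·(-35) = 7)
  q = 1: r = 5, s = -5 − 1·11 = -16, t = 16 − 1·(-35) = 51  (check: 532·(-16) + 167·51 = 5)
  q = 1: r = 2, s = 11 − 1·(-16) = 27, t = -35 − 1·51 = -86  (check: 532·27 + 167·(-86) = 2)
  q = 2: r = 1, s = -16 − 2·27 = -70, t = 51 − 2·(-86) = 223  (check: 532·(-70) + 167·223 = 1)
The row with r = 1 (the gcd) gives the Bezout coefficients s = -70, t = 223.
Result: 532 · (-70) + 167 · (223) = 1.

gcd(532, 167) = 1; s = -70, t = 223 (check: 532·(-70) + 167·223 = 1).


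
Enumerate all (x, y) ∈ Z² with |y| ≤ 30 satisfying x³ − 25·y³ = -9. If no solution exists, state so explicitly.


The equation is x³ - 25y³ = -9. For fixed y, x³ = 25·y³ − 9, so a solution requires the RHS to be a perfect cube.
Strategy: iterate y from -30 to 30, compute RHS = 25·y³ − 9, and check whether it is a (positive or negative) perfect cube.
Check small values of y:
  y = 0: RHS = -9 is not a perfect cube.
  y = 1: RHS = 16 is not a perfect cube.
  y = -1: RHS = -34 is not a perfect cube.
  y = 2: RHS = 191 is not a perfect cube.
  y = -2: RHS = -209 is not a perfect cube.
  y = 3: RHS = 666 is not a perfect cube.
  y = -3: RHS = -684 is not a perfect cube.
Continuing the search up to |y| = 30 finds no solutions either.
No (x, y) in the scanned range satisfies the equation.

No integer solutions with |y| ≤ 30.


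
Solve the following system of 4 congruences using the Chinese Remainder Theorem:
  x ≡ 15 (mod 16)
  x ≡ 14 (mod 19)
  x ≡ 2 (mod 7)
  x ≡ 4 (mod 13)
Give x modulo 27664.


Product of moduli M = 16 · 19 · 7 · 13 = 27664.
Merge one congruence at a time:
  Start: x ≡ 15 (mod 16).
  Combine with x ≡ 14 (mod 19); new modulus lcm = 304.
    Write x = 15 + 16·t and substitute into x ≡ 14 (mod 19): 16·t ≡ 14 − 15 = -1 (mod 19).
    Reduce coefficients mod 19: 16·t ≡ 18 (mod 19).
    The inverse of 16 mod 19 is 6 (since 16·6 = 96 = 5·19 + 1), so t ≡ 6·18 = 108 ≡ 13 (mod 19).
    Then x = 15 + 16·13 = 223, valid modulo lcm(16, 19) = 304: x ≡ 223 (mod 304).
  Combine with x ≡ 2 (mod 7); new modulus lcm = 2128.
    Write x = 223 + 304·t and substitute into x ≡ 2 (mod 7): 304·t ≡ 2 − 223 = -221 (mod 7).
    Reduce coefficients mod 7: 3·t ≡ 3 (mod 7).
    The inverse of 3 mod 7 is 5 (since 3·5 = 15 = 2·7 + 1), so t ≡ 5·3 = 15 ≡ 1 (mod 7).
    Then x = 223 + 304·1 = 527, valid modulo lcm(304, 7) = 2128: x ≡ 527 (mod 2128).
  Combine with x ≡ 4 (mod 13); new modulus lcm = 27664.
    Write x = 527 + 2128·t and substitute into x ≡ 4 (mod 13): 2128·t ≡ 4 − 527 = -523 (mod 13).
    Reduce coefficients mod 13: 9·t ≡ 10 (mod 13).
    The inverse of 9 mod 13 is 3 (since 9·3 = 27 = 2·13 + 1), so t ≡ 3·10 = 30 ≡ 4 (mod 13).
    Then x = 527 + 2128·4 = 9039, valid modulo lcm(2128, 13) = 27664: x ≡ 9039 (mod 27664).
Verify against each original: 9039 mod 16 = 15, 9039 mod 19 = 14, 9039 mod 7 = 2, 9039 mod 13 = 4.

x ≡ 9039 (mod 27664).


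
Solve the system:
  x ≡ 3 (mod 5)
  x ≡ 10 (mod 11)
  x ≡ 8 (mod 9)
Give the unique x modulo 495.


Moduli 5, 11, 9 are pairwise coprime; by CRT there is a unique solution modulo M = 5 · 11 · 9 = 495.
Solve pairwise, accumulating the modulus:
  Start with x ≡ 3 (mod 5).
  Combine with x ≡ 10 (mod 11): since gcd(5, 11) = 1, we get a unique residue mod 55.
    Write x = 3 + 5·t and substitute into x ≡ 10 (mod 11): 5·t ≡ 10 − 3 = 7 (mod 11).
    The inverse of 5 mod 11 is 9 (since 5·9 = 45 = 4·11 + 1), so t ≡ 9·7 = 63 ≡ 8 (mod 11).
    Then x = 3 + 5·8 = 43, valid modulo lcm(5, 11) = 55: x ≡ 43 (mod 55).
  Combine with x ≡ 8 (mod 9): since gcd(55, 9) = 1, we get a unique residue mod 495.
    Write x = 43 + 55·t and substitute into x ≡ 8 (mod 9): 55·t ≡ 8 − 43 = -35 (mod 9).
    Reduce coefficients mod 9: 1·t ≡ 1 (mod 9).
    So t ≡ 1 (mod 9).
    Then x = 43 + 55·1 = 98, valid modulo lcm(55, 9) = 495: x ≡ 98 (mod 495).
Verify: 98 mod 5 = 3 ✓, 98 mod 11 = 10 ✓, 98 mod 9 = 8 ✓.

x ≡ 98 (mod 495).


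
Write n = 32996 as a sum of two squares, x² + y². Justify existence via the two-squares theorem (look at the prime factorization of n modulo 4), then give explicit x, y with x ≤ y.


Step 1: Factor n = 32996 = 2^2 · 73 · 113.
Step 2: Check the mod-4 condition on each prime factor: 2 = 2 (special); 73 ≡ 1 (mod 4), exponent 1; 113 ≡ 1 (mod 4), exponent 1.
All primes ≡ 3 (mod 4) appear to even exponent (or don't appear), so by the two-squares theorem n IS expressible as a sum of two squares.
Step 3: Build a representation. Group n = k² · m with k = 2 and m = 73 · 113 = 8249 (a product of primes ≡ 1 (mod 4)); a representation of m scales to one of n via (k·x)² + (k·y)² = k²(x² + y²). Each prime p ≡ 1 (mod 4) is itself a sum of two squares; find a² by testing p − a² for a perfect square:
  73: 73 − 1² = 72, 73 − 2² = 69, 73 − 3² = 64 = 8² ⇒ 73 = 3² + 8².
  113: 113 − 1² = 112, 113 − 2² = 109, 113 − 3² = 104, 113 − 4² = 97, 113 − 5² = 88, 113 − 6² = 77, 113 − 7² = 64 = 8² ⇒ 113 = 7² + 8².
  Combine using the Brahmagupta–Fibonacci identity (a² + b²)(c² + d²) = (ac − bd)² + (ad + bc)² = (ac + bd)² + (ad − bc)²:
  73 · 113 = 8249: from (3² + 8²)(7² + 8²), take (3·7 − 8·8, 3·8 + 8·7) = (21 − 64, 24 + 56) = (-43, 80); dropping signs (only squares matter) gives (43, 80); check 43² + 80² = 1849 + 6400 = 8249 ✓.
  Scale by k = 2: (2·43, 2·80) = (86, 160).
Step 4: Order so x ≤ y and verify: 86² + 160² = 7396 + 25600 = 32996 = n. ✓

n = 32996 = 86² + 160² (one valid representation with x ≤ y).


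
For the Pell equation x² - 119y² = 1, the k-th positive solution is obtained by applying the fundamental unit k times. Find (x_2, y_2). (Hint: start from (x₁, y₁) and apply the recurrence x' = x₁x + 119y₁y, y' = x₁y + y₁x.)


Step 1: Find the fundamental solution (x₁, y₁) of x² - 119y² = 1.
  Expand √119 as a continued fraction. a₀ = ⌊√119⌋ = 10; iterate m_{k+1} = d_k·a_k − m_k, d_{k+1} = (119 − m_{k+1}²)/d_k, a_{k+1} = ⌊(a₀ + m_{k+1})/d_{k+1}⌋ (starting m₀ = 0, d₀ = 1), with convergents p_k = a_k·p_{k-1} + p_{k-2}, q_k = a_k·q_{k-1} + q_{k-2} (p₋₁ = 1, q₋₁ = 0):
  k = 0: a₀ = 10; p₀/q₀ = 10/1; p₀² − 119·q₀² = 100 − 119 = -19.
  k = 1: m = 10, d = 19, a = ⌊(10 + 10)/19⌋ = 1; p/q = (1·10 + 1)/(1·1 + 0) = 11/1; p² − 119·q² = 121 − 119 = 2.
  k = 2: m = 9, d = 2, a = ⌊(10 + 9)/2⌋ = 9; p/q = (9·11 + 10)/(9·1 + 1) = 109/10; p² − 119·q² = 11881 − 11900 = -19.
  k = 3: m = 9, d = 19, a = ⌊(10 + 9)/19⌋ = 1; p/q = (1·109 + 11)/(1·10 + 1) = 120/11; p² − 119·q² = 14400 − 14399 = 1.
  The first convergent with p² − 119·q² = 1 gives the fundamental solution (x₁, y₁) = (120, 11).
Step 2: Apply the recurrence (x_{n+1}, y_{n+1}) = (x₁x_n + 119y₁y_n, x₁y_n + y₁x_n) repeatedly.
  From (x_1, y_1) = (120, 11): x_2 = 120·120 + 119·11·11 = 28799; y_2 = 120·11 + 11·120 = 2640.
Step 3: Verify x_2² - 119·y_2² = 829382401 - 829382400 = 1 (should be 1). ✓

(x_1, y_1) = (120, 11); (x_2, y_2) = (28799, 2640).


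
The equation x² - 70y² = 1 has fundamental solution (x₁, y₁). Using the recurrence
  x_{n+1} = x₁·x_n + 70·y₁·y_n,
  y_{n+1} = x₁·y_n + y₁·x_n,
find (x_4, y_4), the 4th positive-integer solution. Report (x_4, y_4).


Step 1: Find the fundamental solution (x₁, y₁) of x² - 70y² = 1.
  Expand √70 as a continued fraction. a₀ = ⌊√70⌋ = 8; iterate m_{k+1} = d_k·a_k − m_k, d_{k+1} = (70 − m_{k+1}²)/d_k, a_{k+1} = ⌊(a₀ + m_{k+1})/d_{k+1}⌋ (starting m₀ = 0, d₀ = 1), with convergents p_k = a_k·p_{k-1} + p_{k-2}, q_k = a_k·q_{k-1} + q_{k-2} (p₋₁ = 1, q₋₁ = 0):
  k = 0: a₀ = 8; p₀/q₀ = 8/1; p₀² − 70·q₀² = 64 − 70 = -6.
  k = 1: m = 8, d = 6, a = ⌊(8 + 8)/6⌋ = 2; p/q = (2·8 + 1)/(2·1 + 0) = 17/2; p² − 70·q² = 289 − 280 = 9.
  k = 2: m = 4, d = 9, a = ⌊(8 + 4)/9⌋ = 1; p/q = (1·17 + 8)/(1·2 + 1) = 25/3; p² − 70·q² = 625 − 630 = -5.
  k = 3: m = 5, d = 5, a = ⌊(8 + 5)/5⌋ = 2; p/q = (2·25 + 17)/(2·3 + 2) = 67/8; p² − 70·q² = 4489 − 4480 = 9.
  k = 4: m = 5, d = 9, a = ⌊(8 + 5)/9⌋ = 1; p/q = (1·67 + 25)/(1·8 + 3) = 92/11; p² − 70·q² = 8464 − 8470 = -6.
  k = 5: m = 4, d = 6, a = ⌊(8 + 4)/6⌋ = 2; p/q = (2·92 + 67)/(2·11 + 8) = 251/30; p² − 70·q² = 63001 − 63000 = 1.
  The first convergent with p² − 70·q² = 1 gives the fundamental solution (x₁, y₁) = (251, 30).
Step 2: Apply the recurrence (x_{n+1}, y_{n+1}) = (x₁x_n + 70y₁y_n, x₁y_n + y₁x_n) repeatedly.
  From (x_1, y_1) = (251, 30): x_2 = 251·251 + 70·30·30 = 126001; y_2 = 251·30 + 30·251 = 15060.
  From (x_2, y_2) = (126001, 15060): x_3 = 251·126001 + 70·30·15060 = 63252251; y_3 = 251·15060 + 30·126001 = 7560090.
  From (x_3, y_3) = (63252251, 7560090): x_4 = 251·63252251 + 70·30·7560090 = 31752504001; y_4 = 251·7560090 + 30·63252251 = 3795150120.
Step 3: Verify x_4² - 70·y_4² = 1008221510333521008001 - 1008221510333521008000 = 1 (should be 1). ✓

(x_1, y_1) = (251, 30); (x_4, y_4) = (31752504001, 3795150120).


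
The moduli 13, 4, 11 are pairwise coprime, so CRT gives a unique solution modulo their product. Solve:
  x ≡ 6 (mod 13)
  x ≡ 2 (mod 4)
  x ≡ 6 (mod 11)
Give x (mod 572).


Moduli 13, 4, 11 are pairwise coprime; by CRT there is a unique solution modulo M = 13 · 4 · 11 = 572.
Solve pairwise, accumulating the modulus:
  Start with x ≡ 6 (mod 13).
  Combine with x ≡ 2 (mod 4): since gcd(13, 4) = 1, we get a unique residue mod 52.
    Write x = 6 + 13·t and substitute into x ≡ 2 (mod 4): 13·t ≡ 2 − 6 = -4 (mod 4).
    Reduce coefficients mod 4: 1·t ≡ 0 (mod 4).
    So t ≡ 0 (mod 4).
    Then x = 6 + 13·0 = 6, valid modulo lcm(13, 4) = 52: x ≡ 6 (mod 52).
  Combine with x ≡ 6 (mod 11): since gcd(52, 11) = 1, we get a unique residue mod 572.
    Write x = 6 + 52·t and substitute into x ≡ 6 (mod 11): 52·t ≡ 6 − 6 = 0 (mod 11).
    Reduce coefficients mod 11: 8·t ≡ 0 (mod 11).
    The inverse of 8 mod 11 is 7 (since 8·7 = 56 = 5·11 + 1), so t ≡ 7·0 = 0 ≡ 0 (mod 11).
    Then x = 6 + 52·0 = 6, valid modulo lcm(52, 11) = 572: x ≡ 6 (mod 572).
Verify: 6 mod 13 = 6 ✓, 6 mod 4 = 2 ✓, 6 mod 11 = 6 ✓.

x ≡ 6 (mod 572).


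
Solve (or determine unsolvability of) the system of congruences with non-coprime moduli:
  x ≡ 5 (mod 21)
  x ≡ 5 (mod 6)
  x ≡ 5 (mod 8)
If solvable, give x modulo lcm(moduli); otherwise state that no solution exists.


Moduli 21, 6, 8 are not pairwise coprime, so CRT works modulo lcm(m_i) when all pairwise compatibility conditions hold.
Pairwise compatibility: gcd(m_i, m_j) must divide a_i - a_j for every pair.
Merge one congruence at a time:
  Start: x ≡ 5 (mod 21).
  Combine with x ≡ 5 (mod 6): gcd(21, 6) = 3; 5 - 5 = 0, which IS divisible by 3, so compatible.
    Write x = 5 + 21·t and substitute into x ≡ 5 (mod 6): 21·t ≡ 5 − 5 = 0 (mod 6).
    Divide the congruence (and modulus) by g = 3: 7·t ≡ 0 (mod 2).
    Reduce coefficients mod 2: 1·t ≡ 0 (mod 2).
    So t ≡ 0 (mod 2).
    Then x = 5 + 21·0 = 5, valid modulo lcm(21, 6) = 42: x ≡ 5 (mod 42).
  Combine with x ≡ 5 (mod 8): gcd(42, 8) = 2; 5 - 5 = 0, which IS divisible by 2, so compatible.
    Write x = 5 + 42·t and substitute into x ≡ 5 (mod 8): 42·t ≡ 5 − 5 = 0 (mod 8).
    Divide the congruence (and modulus) by g = 2: 21·t ≡ 0 (mod 4).
    Reduce coefficients mod 4: 1·t ≡ 0 (mod 4).
    So t ≡ 0 (mod 4).
    Then x = 5 + 42·0 = 5, valid modulo lcm(42, 8) = 168: x ≡ 5 (mod 168).
Verify: 5 mod 21 = 5, 5 mod 6 = 5, 5 mod 8 = 5.

x ≡ 5 (mod 168).


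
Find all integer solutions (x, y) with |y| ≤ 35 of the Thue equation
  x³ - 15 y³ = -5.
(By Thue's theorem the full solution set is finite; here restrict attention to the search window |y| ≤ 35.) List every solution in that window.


The equation is x³ - 15y³ = -5. For fixed y, x³ = 15·y³ − 5, so a solution requires the RHS to be a perfect cube.
Strategy: iterate y from -35 to 35, compute RHS = 15·y³ − 5, and check whether it is a (positive or negative) perfect cube.
Check small values of y:
  y = 0: RHS = -5 is not a perfect cube.
  y = 1: RHS = 10 is not a perfect cube.
  y = -1: RHS = -20 is not a perfect cube.
  y = 2: RHS = 115 is not a perfect cube.
  y = -2: RHS = -125 = (-5)³ ⇒ x = -5 works.
  y = 3: RHS = 400 is not a perfect cube.
  y = -3: RHS = -410 is not a perfect cube.
Continuing the search up to |y| = 35 finds no further solutions beyond those listed.
Collected solutions: (-5, -2).

Solutions (with |y| ≤ 35): (-5, -2).


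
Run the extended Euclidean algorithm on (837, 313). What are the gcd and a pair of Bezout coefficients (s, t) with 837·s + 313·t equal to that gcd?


Euclidean algorithm on (837, 313) — divide until remainder is 0:
  837 = 2 · 313 + 211
  313 = 1 · 211 + 102
  211 = 2 · 102 + 7
  102 = 14 · 7 + 4
  7 = 1 · 4 + 3
  4 = 1 · 3 + 1
  3 = 3 · 1 + 0
gcd(837, 313) = 1.
Track Bezout coefficients alongside the remainders: start with r₀ = 837 = a·1 + b·0 (s = 1, t = 0) and r₁ = 313 = a·0 + b·1 (s = 0, t = 1); each new remainder r_{k+1} = r_{k-1} − q_k·r_k inherits s_{k+1} = s_{k-1} − q_k·s_k, t_{k+1} = t_{k-1} − q_k·t_k, so r_k = a·s_k + b·t_k at every step:
  q = 2: r = 211, s = 1 − 2·0 = 1, t = 0 − 2·1 = -2  (check: 837·1 + 313·(-2) = 211)
  q = 1: r = 102, s = 0 − 1·1 = -1, t = 1 − 1·(-2) = 3  (check: 837·(-1) + 313·3 = 102)
  q = 2: r = 7, s = 1 − 2·(-1) = 3, t = -2 − 2·3 = -8  (check: 837·3 + 313·(-8) = 7)
  q = 14: r = 4, s = -1 − 14·3 = -43, t = 3 − 14·(-8) = 115  (check: 837·(-43) + 313·115 = 4)
  q = 1: r = 3, s = 3 − 1·(-43) = 46, t = -8 − 1·115 = -123  (check: 837·46 + 313·(-123) = 3)
  q = 1: r = 1, s = -43 − 1·46 = -89, t = 115 − 1·(-123) = 238  (check: 837·(-89) + 313·238 = 1)
The row with r = 1 (the gcd) gives the Bezout coefficients s = -89, t = 238.
Result: 837 · (-89) + 313 · (238) = 1.

gcd(837, 313) = 1; s = -89, t = 238 (check: 837·(-89) + 313·238 = 1).


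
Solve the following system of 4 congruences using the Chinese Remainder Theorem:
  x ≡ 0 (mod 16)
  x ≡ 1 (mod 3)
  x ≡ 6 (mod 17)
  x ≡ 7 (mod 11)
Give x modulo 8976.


Product of moduli M = 16 · 3 · 17 · 11 = 8976.
Merge one congruence at a time:
  Start: x ≡ 0 (mod 16).
  Combine with x ≡ 1 (mod 3); new modulus lcm = 48.
    Write x = 0 + 16·t and substitute into x ≡ 1 (mod 3): 16·t ≡ 1 − 0 = 1 (mod 3).
    Reduce coefficients mod 3: 1·t ≡ 1 (mod 3).
    So t ≡ 1 (mod 3).
    Then x = 0 + 16·1 = 16, valid modulo lcm(16, 3) = 48: x ≡ 16 (mod 48).
  Combine with x ≡ 6 (mod 17); new modulus lcm = 816.
    Write x = 16 + 48·t and substitute into x ≡ 6 (mod 17): 48·t ≡ 6 − 16 = -10 (mod 17).
    Reduce coefficients mod 17: 14·t ≡ 7 (mod 17).
    The inverse of 14 mod 17 is 11 (since 14·11 = 154 = 9·17 + 1), so t ≡ 11·7 = 77 ≡ 9 (mod 17).
    Then x = 16 + 48·9 = 448, valid modulo lcm(48, 17) = 816: x ≡ 448 (mod 816).
  Combine with x ≡ 7 (mod 11); new modulus lcm = 8976.
    Write x = 448 + 816·t and substitute into x ≡ 7 (mod 11): 816·t ≡ 7 − 448 = -441 (mod 11).
    Reduce coefficients mod 11: 2·t ≡ 10 (mod 11).
    The inverse of 2 mod 11 is 6 (since 2·6 = 12 = 1·11 + 1), so t ≡ 6·10 = 60 ≡ 5 (mod 11).
    Then x = 448 + 816·5 = 4528, valid modulo lcm(816, 11) = 8976: x ≡ 4528 (mod 8976).
Verify against each original: 4528 mod 16 = 0, 4528 mod 3 = 1, 4528 mod 17 = 6, 4528 mod 11 = 7.

x ≡ 4528 (mod 8976).


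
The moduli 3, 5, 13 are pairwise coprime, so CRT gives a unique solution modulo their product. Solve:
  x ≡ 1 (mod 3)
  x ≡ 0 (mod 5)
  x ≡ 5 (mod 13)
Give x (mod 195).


Moduli 3, 5, 13 are pairwise coprime; by CRT there is a unique solution modulo M = 3 · 5 · 13 = 195.
Solve pairwise, accumulating the modulus:
  Start with x ≡ 1 (mod 3).
  Combine with x ≡ 0 (mod 5): since gcd(3, 5) = 1, we get a unique residue mod 15.
    Write x = 1 + 3·t and substitute into x ≡ 0 (mod 5): 3·t ≡ 0 − 1 = -1 (mod 5).
    Reduce coefficients mod 5: 3·t ≡ 4 (mod 5).
    The inverse of 3 mod 5 is 2 (since 3·2 = 6 = 1·5 + 1), so t ≡ 2·4 = 8 ≡ 3 (mod 5).
    Then x = 1 + 3·3 = 10, valid modulo lcm(3, 5) = 15: x ≡ 10 (mod 15).
  Combine with x ≡ 5 (mod 13): since gcd(15, 13) = 1, we get a unique residue mod 195.
    Write x = 10 + 15·t and substitute into x ≡ 5 (mod 13): 15·t ≡ 5 − 10 = -5 (mod 13).
    Reduce coefficients mod 13: 2·t ≡ 8 (mod 13).
    The inverse of 2 mod 13 is 7 (since 2·7 = 14 = 1·13 + 1), so t ≡ 7·8 = 56 ≡ 4 (mod 13).
    Then x = 10 + 15·4 = 70, valid modulo lcm(15, 13) = 195: x ≡ 70 (mod 195).
Verify: 70 mod 3 = 1 ✓, 70 mod 5 = 0 ✓, 70 mod 13 = 5 ✓.

x ≡ 70 (mod 195).


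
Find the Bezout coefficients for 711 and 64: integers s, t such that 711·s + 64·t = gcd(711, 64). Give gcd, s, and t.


Euclidean algorithm on (711, 64) — divide until remainder is 0:
  711 = 11 · 64 + 7
  64 = 9 · 7 + 1
  7 = 7 · 1 + 0
gcd(711, 64) = 1.
Track Bezout coefficients alongside the remainders: start with r₀ = 711 = a·1 + b·0 (s = 1, t = 0) and r₁ = 64 = a·0 + b·1 (s = 0, t = 1); each new remainder r_{k+1} = r_{k-1} − q_k·r_k inherits s_{k+1} = s_{k-1} − q_k·s_k, t_{k+1} = t_{k-1} − q_k·t_k, so r_k = a·s_k + b·t_k at every step:
  q = 11: r = 7, s = 1 − 11·0 = 1, t = 0 − 11·1 = -11  (check: 711·1 + 64·(-11) = 7)
  q = 9: r = 1, s = 0 − 9·1 = -9, t = 1 − 9·(-11) = 100  (check: 711·(-9) + 64·100 = 1)
The row with r = 1 (the gcd) gives the Bezout coefficients s = -9, t = 100.
Result: 711 · (-9) + 64 · (100) = 1.

gcd(711, 64) = 1; s = -9, t = 100 (check: 711·(-9) + 64·100 = 1).


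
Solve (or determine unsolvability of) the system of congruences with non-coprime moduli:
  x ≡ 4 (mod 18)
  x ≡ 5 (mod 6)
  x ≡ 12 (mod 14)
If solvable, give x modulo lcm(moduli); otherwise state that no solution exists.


Moduli 18, 6, 14 are not pairwise coprime, so CRT works modulo lcm(m_i) when all pairwise compatibility conditions hold.
Pairwise compatibility: gcd(m_i, m_j) must divide a_i - a_j for every pair.
Merge one congruence at a time:
  Start: x ≡ 4 (mod 18).
  Combine with x ≡ 5 (mod 6): gcd(18, 6) = 6, and 5 - 4 = 1 is NOT divisible by 6.
    ⇒ system is inconsistent (no integer solution).

No solution (the system is inconsistent).


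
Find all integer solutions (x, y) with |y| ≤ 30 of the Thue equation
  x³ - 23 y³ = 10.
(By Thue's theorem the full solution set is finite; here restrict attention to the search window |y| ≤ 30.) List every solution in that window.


The equation is x³ - 23y³ = 10. For fixed y, x³ = 23·y³ + 10, so a solution requires the RHS to be a perfect cube.
Strategy: iterate y from -30 to 30, compute RHS = 23·y³ + 10, and check whether it is a (positive or negative) perfect cube.
Check small values of y:
  y = 0: RHS = 10 is not a perfect cube.
  y = 1: RHS = 33 is not a perfect cube.
  y = -1: RHS = -13 is not a perfect cube.
  y = 2: RHS = 194 is not a perfect cube.
  y = -2: RHS = -174 is not a perfect cube.
  y = 3: RHS = 631 is not a perfect cube.
  y = -3: RHS = -611 is not a perfect cube.
Continuing the search up to |y| = 30 finds no solutions either.
No (x, y) in the scanned range satisfies the equation.

No integer solutions with |y| ≤ 30.


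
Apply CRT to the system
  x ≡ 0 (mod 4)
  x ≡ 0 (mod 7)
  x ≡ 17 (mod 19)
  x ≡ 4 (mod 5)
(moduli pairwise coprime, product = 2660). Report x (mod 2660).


Product of moduli M = 4 · 7 · 19 · 5 = 2660.
Merge one congruence at a time:
  Start: x ≡ 0 (mod 4).
  Combine with x ≡ 0 (mod 7); new modulus lcm = 28.
    Write x = 0 + 4·t and substitute into x ≡ 0 (mod 7): 4·t ≡ 0 − 0 = 0 (mod 7).
    The inverse of 4 mod 7 is 2 (since 4·2 = 8 = 1·7 + 1), so t ≡ 2·0 = 0 ≡ 0 (mod 7).
    Then x = 0 + 4·0 = 0, valid modulo lcm(4, 7) = 28: x ≡ 0 (mod 28).
  Combine with x ≡ 17 (mod 19); new modulus lcm = 532.
    Write x = 0 + 28·t and substitute into x ≡ 17 (mod 19): 28·t ≡ 17 − 0 = 17 (mod 19).
    Reduce coefficients mod 19: 9·t ≡ 17 (mod 19).
    The inverse of 9 mod 19 is 17 (since 9·17 = 153 = 8·19 + 1), so t ≡ 17·17 = 289 ≡ 4 (mod 19).
    Then x = 0 + 28·4 = 112, valid modulo lcm(28, 19) = 532: x ≡ 112 (mod 532).
  Combine with x ≡ 4 (mod 5); new modulus lcm = 2660.
    Write x = 112 + 532·t and substitute into x ≡ 4 (mod 5): 532·t ≡ 4 − 112 = -108 (mod 5).
    Reduce coefficients mod 5: 2·t ≡ 2 (mod 5).
    The inverse of 2 mod 5 is 3 (since 2·3 = 6 = 1·5 + 1), so t ≡ 3·2 = 6 ≡ 1 (mod 5).
    Then x = 112 + 532·1 = 644, valid modulo lcm(532, 5) = 2660: x ≡ 644 (mod 2660).
Verify against each original: 644 mod 4 = 0, 644 mod 7 = 0, 644 mod 19 = 17, 644 mod 5 = 4.

x ≡ 644 (mod 2660).


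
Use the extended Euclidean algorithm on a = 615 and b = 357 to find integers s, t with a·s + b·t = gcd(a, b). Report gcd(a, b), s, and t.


Euclidean algorithm on (615, 357) — divide until remainder is 0:
  615 = 1 · 357 + 258
  357 = 1 · 258 + 99
  258 = 2 · 99 + 60
  99 = 1 · 60 + 39
  60 = 1 · 39 + 21
  39 = 1 · 21 + 18
  21 = 1 · 18 + 3
  18 = 6 · 3 + 0
gcd(615, 357) = 3.
Track Bezout coefficients alongside the remainders: start with r₀ = 615 = a·1 + b·0 (s = 1, t = 0) and r₁ = 357 = a·0 + b·1 (s = 0, t = 1); each new remainder r_{k+1} = r_{k-1} − q_k·r_k inherits s_{k+1} = s_{k-1} − q_k·s_k, t_{k+1} = t_{k-1} − q_k·t_k, so r_k = a·s_k + b·t_k at every step:
  q = 1: r = 258, s = 1 − 1·0 = 1, t = 0 − 1·1 = -1  (check: 615·1 + 357·(-1) = 258)
  q = 1: r = 99, s = 0 − 1·1 = -1, t = 1 − 1·(-1) = 2  (check: 615·(-1) + 357·2 = 99)
  q = 2: r = 60, s = 1 − 2·(-1) = 3, t = -1 − 2·2 = -5  (check: 615·3 + 357·(-5) = 60)
  q = 1: r = 39, s = -1 − 1·3 = -4, t = 2 − 1·(-5) = 7  (check: 615·(-4) + 357·7 = 39)
  q = 1: r = 21, s = 3 − 1·(-4) = 7, t = -5 − 1·7 = -12  (check: 615·7 + 357·(-12) = 21)
  q = 1: r = 18, s = -4 − 1·7 = -11, t = 7 − 1·(-12) = 19  (check: 615·(-11) + 357·19 = 18)
  q = 1: r = 3, s = 7 − 1·(-11) = 18, t = -12 − 1·19 = -31  (check: 615·18 + 357·(-31) = 3)
The row with r = 3 (the gcd) gives the Bezout coefficients s = 18, t = -31.
Result: 615 · (18) + 357 · (-31) = 3.

gcd(615, 357) = 3; s = 18, t = -31 (check: 615·18 + 357·(-31) = 3).
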